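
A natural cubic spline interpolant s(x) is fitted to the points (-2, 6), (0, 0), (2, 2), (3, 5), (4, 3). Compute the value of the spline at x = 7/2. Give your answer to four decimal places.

4.5089

Let σ_i = s''(x_i). Step sizes h_i = 2, 2, 1, 1; slopes of the chords Δ_i = (y_(i+1) - y_i)/h_i = -3, 1, 3, -2.
  2·σ_0 + 8·σ_1 + 2·σ_2 = 6(Δ_1 - Δ_0) = 24
  2·σ_1 + 6·σ_2 + 1·σ_3 = 6(Δ_2 - Δ_1) = 12
  1·σ_2 + 4·σ_3 + 1·σ_4 = 6(Δ_3 - Δ_2) = -30
Natural end conditions: σ_0 = σ_4 = 0.
Hence σ_0 = 0, σ_1 = 33/14, σ_2 = 18/7, σ_3 = -57/7, σ_4 = 0.
On [3, 4], s(x) = 5 + 5/7·(x - 3) - 57/14·(x - 3)² + 19/14·(x - 3)³.
With (x - 3) = 1/2: s(7/2) = 505/112.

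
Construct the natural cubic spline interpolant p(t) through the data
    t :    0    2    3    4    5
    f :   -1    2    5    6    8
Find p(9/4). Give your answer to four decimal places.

2.7933

With M_i denoting the second derivative at x_i, h_i = 2, 1, 1, 1, and Δ_i = (y_(i+1) − y_i)/h_i = 3/2, 3, 1, 2:
  2·M_0 + 6·M_1 + 1·M_2 = 6(Δ_1 - Δ_0) = 9
  1·M_1 + 4·M_2 + 1·M_3 = 6(Δ_2 - Δ_1) = -12
  1·M_2 + 4·M_3 + 1·M_4 = 6(Δ_3 - Δ_2) = 6
Natural end conditions: M_0 = M_4 = 0.
Solving: M_0 = 0, M_1 = 189/86, M_2 = -180/43, M_3 = 219/86, M_4 = 0.
On [2, 3], p(t) = 2 + 255/86·(t - 2) + 189/172·(t - 2)² - 183/172·(t - 2)³.
With (t - 2) = 1/4: p(9/4) = 30749/11008.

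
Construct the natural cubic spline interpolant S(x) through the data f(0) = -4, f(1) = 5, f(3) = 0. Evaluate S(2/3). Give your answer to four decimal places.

With σ_i denoting the second derivative at x_i, h_i = 1, 2, and Δ_i = (y_(i+1) − y_i)/h_i = 9, -5/2:
  1·σ_0 + 6·σ_1 + 2·σ_2 = 6(Δ_1 - Δ_0) = -69
Natural end conditions: σ_0 = σ_2 = 0.
Hence σ_0 = 0, σ_1 = -23/2, σ_2 = 0.
On [0, 1], S(x) = -4 + 131/12·x + 0·x² - 23/12·x³.
With x = 2/3: S(2/3) = 439/162.

2.7099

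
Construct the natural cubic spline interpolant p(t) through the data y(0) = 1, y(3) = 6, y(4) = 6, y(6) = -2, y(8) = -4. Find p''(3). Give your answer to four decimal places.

Let M_i = p''(x_i). Step sizes h_i = 3, 1, 2, 2; slopes of the chords Δ_i = (y_(i+1) - y_i)/h_i = 5/3, 0, -4, -1.
  3·M_0 + 8·M_1 + 1·M_2 = 6(Δ_1 - Δ_0) = -10
  1·M_1 + 6·M_2 + 2·M_3 = 6(Δ_2 - Δ_1) = -24
  2·M_2 + 8·M_3 + 2·M_4 = 6(Δ_3 - Δ_2) = 18
Natural end conditions: M_0 = M_4 = 0.
Hence M_0 = 0, M_1 = -53/86, M_2 = -218/43, M_3 = 605/172, M_4 = 0.

-0.6163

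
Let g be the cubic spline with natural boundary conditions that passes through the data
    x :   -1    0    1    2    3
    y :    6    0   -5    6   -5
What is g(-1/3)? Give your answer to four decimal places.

Write M_i for g''(x_i). With h_i = 1, 1, 1, 1 and divided differences Δ_i = -6, -5, 11, -11, the continuity of g' gives the tridiagonal system
  1·M_0 + 4·M_1 + 1·M_2 = 6(Δ_1 - Δ_0) = 6
  1·M_1 + 4·M_2 + 1·M_3 = 6(Δ_2 - Δ_1) = 96
  1·M_2 + 4·M_3 + 1·M_4 = 6(Δ_3 - Δ_2) = -132
Natural end conditions: M_0 = M_4 = 0.
Solving the tridiagonal system: M_0 = 0, M_1 = -213/28, M_2 = 255/7, M_3 = -1179/28, M_4 = 0.
On [-1, 0], g(x) = 6 - 265/56·(x + 1) + 0·(x + 1)² - 71/56·(x + 1)³.
With (x + 1) = 2/3: g(-1/3) = 1867/756.

2.4696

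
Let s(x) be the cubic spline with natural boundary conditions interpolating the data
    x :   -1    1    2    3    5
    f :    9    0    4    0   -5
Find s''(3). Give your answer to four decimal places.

Let M_i = s''(x_i). Step sizes h_i = 2, 1, 1, 2; slopes of the chords Δ_i = (y_(i+1) - y_i)/h_i = -9/2, 4, -4, -5/2.
  2·M_0 + 6·M_1 + 1·M_2 = 6(Δ_1 - Δ_0) = 51
  1·M_1 + 4·M_2 + 1·M_3 = 6(Δ_2 - Δ_1) = -48
  1·M_2 + 6·M_3 + 2·M_4 = 6(Δ_3 - Δ_2) = 9
Natural end conditions: M_0 = M_4 = 0.
Forward elimination and back-substitution give M_0 = 0, M_1 = 245/22, M_2 = -174/11, M_3 = 91/22, M_4 = 0.

4.1364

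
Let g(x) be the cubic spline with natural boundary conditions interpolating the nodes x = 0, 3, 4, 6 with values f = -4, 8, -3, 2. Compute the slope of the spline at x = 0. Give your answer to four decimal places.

10.6064

Put M_i = g'' at the i-th knot. Here h = (3, 1, 2) and Δ = (4, -11, 5/2), so the interior equations h_(i-1)·M_(i-1) + 2(h_(i-1)+h_i)·M_i + h_i·M_(i+1) = 6(Δ_i − Δ_(i-1)) read
  3·M_0 + 8·M_1 + 1·M_2 = 6(Δ_1 - Δ_0) = -90
  1·M_1 + 6·M_2 + 2·M_3 = 6(Δ_2 - Δ_1) = 81
Natural end conditions: M_0 = M_3 = 0.
Hence M_0 = 0, M_1 = -621/47, M_2 = 738/47, M_3 = 0.
On [0, 3], g'(x) = b_0 + 2c_0·x + 3d_0·x² with b_0 = Δ_0 - h_0(2M_0 + M_1)/6 = 997/94, c_0 = M_0/2 = 0, d_0 = (M_1 - M_0)/(6h_0) = -69/94. So g'(0) = 997/94.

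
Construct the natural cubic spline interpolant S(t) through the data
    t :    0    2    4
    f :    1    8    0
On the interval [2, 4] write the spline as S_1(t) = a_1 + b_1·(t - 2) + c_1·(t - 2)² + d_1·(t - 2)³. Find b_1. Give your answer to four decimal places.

With M_i denoting the second derivative at x_i, h_i = 2, 2, and Δ_i = (y_(i+1) − y_i)/h_i = 7/2, -4:
  2·M_0 + 8·M_1 + 2·M_2 = 6(Δ_1 - Δ_0) = -45
Natural end conditions: M_0 = M_2 = 0.
Solving the tridiagonal system: M_0 = 0, M_1 = -45/8, M_2 = 0.
On [2, 4], with S_1(t) = a_1 + b_1·(t - 2) + c_1·(t - 2)² + d_1·(t - 2)³: c_1 = M_1/2 = -45/16, d_1 = (M_2 - M_1)/(6h_1) = 15/32, b_1 = Δ_1 - h_1(2M_1 + M_2)/6 = -1/4.

-0.2500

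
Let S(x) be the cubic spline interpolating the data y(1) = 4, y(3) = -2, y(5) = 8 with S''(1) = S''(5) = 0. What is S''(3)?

6

Put M_i = S'' at the i-th knot. Here h = (2, 2) and Δ = (-3, 5), so the interior equations h_(i-1)·M_(i-1) + 2(h_(i-1)+h_i)·M_i + h_i·M_(i+1) = 6(Δ_i − Δ_(i-1)) read
  2·M_0 + 8·M_1 + 2·M_2 = 6(Δ_1 - Δ_0) = 48
Natural end conditions: M_0 = M_2 = 0.
Solving: M_0 = 0, M_1 = 6, M_2 = 0.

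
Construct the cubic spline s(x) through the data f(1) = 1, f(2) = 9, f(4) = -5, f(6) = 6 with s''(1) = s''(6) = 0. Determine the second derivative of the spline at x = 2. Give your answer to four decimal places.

Let m_i = s''(x_i). Step sizes h_i = 1, 2, 2; slopes of the chords Δ_i = (y_(i+1) - y_i)/h_i = 8, -7, 11/2.
  1·m_0 + 6·m_1 + 2·m_2 = 6(Δ_1 - Δ_0) = -90
  2·m_1 + 8·m_2 + 2·m_3 = 6(Δ_2 - Δ_1) = 75
Natural end conditions: m_0 = m_3 = 0.
Hence m_0 = 0, m_1 = -435/22, m_2 = 315/22, m_3 = 0.

-19.7727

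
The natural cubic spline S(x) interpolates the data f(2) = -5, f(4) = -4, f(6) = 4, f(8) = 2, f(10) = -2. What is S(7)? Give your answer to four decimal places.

4.0915

Let M_i = S''(x_i). Step sizes h_i = 2, 2, 2, 2; slopes of the chords Δ_i = (y_(i+1) - y_i)/h_i = 1/2, 4, -1, -2.
  2·M_0 + 8·M_1 + 2·M_2 = 6(Δ_1 - Δ_0) = 21
  2·M_1 + 8·M_2 + 2·M_3 = 6(Δ_2 - Δ_1) = -30
  2·M_2 + 8·M_3 + 2·M_4 = 6(Δ_3 - Δ_2) = -6
Natural end conditions: M_0 = M_4 = 0.
Solving: M_0 = 0, M_1 = 429/112, M_2 = -135/28, M_3 = 51/112, M_4 = 0.
On [6, 8], S(x) = 4 + 33/16·(x - 6) - 135/56·(x - 6)² + 197/448·(x - 6)³.
With (x - 6) = 1: S(7) = 1833/448.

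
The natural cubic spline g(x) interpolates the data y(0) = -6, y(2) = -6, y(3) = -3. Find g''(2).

With M_i denoting the second derivative at x_i, h_i = 2, 1, and Δ_i = (y_(i+1) − y_i)/h_i = 0, 3:
  2·M_0 + 6·M_1 + 1·M_2 = 6(Δ_1 - Δ_0) = 18
Natural end conditions: M_0 = M_2 = 0.
Solving the tridiagonal system: M_0 = 0, M_1 = 3, M_2 = 0.

3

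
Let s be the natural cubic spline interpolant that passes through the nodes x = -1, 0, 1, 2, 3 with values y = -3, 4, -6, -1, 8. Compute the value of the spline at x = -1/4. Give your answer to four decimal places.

4.0723

Write σ_i for s''(x_i). With h_i = 1, 1, 1, 1 and divided differences Δ_i = 7, -10, 5, 9, the continuity of s' gives the tridiagonal system
  1·σ_0 + 4·σ_1 + 1·σ_2 = 6(Δ_1 - Δ_0) = -102
  1·σ_1 + 4·σ_2 + 1·σ_3 = 6(Δ_2 - Δ_1) = 90
  1·σ_2 + 4·σ_3 + 1·σ_4 = 6(Δ_3 - Δ_2) = 24
Natural end conditions: σ_0 = σ_4 = 0.
Hence σ_0 = 0, σ_1 = -933/28, σ_2 = 219/7, σ_3 = -51/28, σ_4 = 0.
On [-1, 0], s(x) = -3 + 703/56·(x + 1) + 0·(x + 1)² - 311/56·(x + 1)³.
With (x + 1) = 3/4: s(-1/4) = 2085/512.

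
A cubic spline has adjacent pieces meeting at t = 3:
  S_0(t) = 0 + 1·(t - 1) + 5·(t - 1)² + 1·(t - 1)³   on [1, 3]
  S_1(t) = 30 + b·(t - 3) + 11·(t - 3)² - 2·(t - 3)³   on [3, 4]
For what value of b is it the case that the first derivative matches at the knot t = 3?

33

S_0'(t) = 1 + 10·(t - 1) + 3·(t - 1)², so S_0'(3) = 33. On the right, S_1'(3) = b, so b = 33.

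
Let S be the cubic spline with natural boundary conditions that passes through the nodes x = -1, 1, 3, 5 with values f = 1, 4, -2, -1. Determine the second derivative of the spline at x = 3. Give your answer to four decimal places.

Let M_i = S''(x_i). Step sizes h_i = 2, 2, 2; slopes of the chords Δ_i = (y_(i+1) - y_i)/h_i = 3/2, -3, 1/2.
  2·M_0 + 8·M_1 + 2·M_2 = 6(Δ_1 - Δ_0) = -27
  2·M_1 + 8·M_2 + 2·M_3 = 6(Δ_2 - Δ_1) = 21
Natural end conditions: M_0 = M_3 = 0.
Hence M_0 = 0, M_1 = -43/10, M_2 = 37/10, M_3 = 0.

3.7000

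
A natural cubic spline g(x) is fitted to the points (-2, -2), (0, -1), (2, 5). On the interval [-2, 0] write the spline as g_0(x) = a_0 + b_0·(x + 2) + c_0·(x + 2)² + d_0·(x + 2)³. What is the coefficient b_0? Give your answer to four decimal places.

With M_i denoting the second derivative at x_i, h_i = 2, 2, and Δ_i = (y_(i+1) − y_i)/h_i = 1/2, 3:
  2·M_0 + 8·M_1 + 2·M_2 = 6(Δ_1 - Δ_0) = 15
Natural end conditions: M_0 = M_2 = 0.
Solving the tridiagonal system: M_0 = 0, M_1 = 15/8, M_2 = 0.
On [-2, 0], with g_0(x) = a_0 + b_0·(x + 2) + c_0·(x + 2)² + d_0·(x + 2)³: c_0 = M_0/2 = 0, d_0 = (M_1 - M_0)/(6h_0) = 5/32, b_0 = Δ_0 - h_0(2M_0 + M_1)/6 = -1/8.

-0.1250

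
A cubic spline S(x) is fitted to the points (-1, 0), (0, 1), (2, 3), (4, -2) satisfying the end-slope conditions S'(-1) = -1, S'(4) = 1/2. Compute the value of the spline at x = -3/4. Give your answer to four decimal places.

Write M_i for S''(x_i). With h_i = 1, 2, 2 and divided differences Δ_i = 1, 1, -5/2, the continuity of S' gives the tridiagonal system
  1·M_0 + 6·M_1 + 2·M_2 = 6(Δ_1 - Δ_0) = 0
  2·M_1 + 8·M_2 + 2·M_3 = 6(Δ_2 - Δ_1) = -21
Clamped end conditions give two more equations: 2h_0·M_0 + h_0·M_1 = 6(Δ_0 - S'(-1)) = 12 and h_2·M_2 + 2h_2·M_3 = 6(S'(4) - Δ_2) = 18.
Hence M_0 = 132/23, M_1 = 12/23, M_2 = -102/23, M_3 = 309/46.
On [-1, 0], S(x) = 0 - 1·(x + 1) + 66/23·(x + 1)² - 20/23·(x + 1)³.
With (x + 1) = 1/4: S(-3/4) = -31/368.

-0.0842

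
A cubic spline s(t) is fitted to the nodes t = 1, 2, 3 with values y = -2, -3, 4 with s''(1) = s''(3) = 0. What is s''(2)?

12

Let M_i = s''(x_i). Step sizes h_i = 1, 1; slopes of the chords Δ_i = (y_(i+1) - y_i)/h_i = -1, 7.
  1·M_0 + 4·M_1 + 1·M_2 = 6(Δ_1 - Δ_0) = 48
Natural end conditions: M_0 = M_2 = 0.
Solving the tridiagonal system: M_0 = 0, M_1 = 12, M_2 = 0.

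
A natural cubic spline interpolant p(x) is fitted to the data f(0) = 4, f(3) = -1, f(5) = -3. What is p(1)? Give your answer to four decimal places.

Let M_i = p''(x_i). Step sizes h_i = 3, 2; slopes of the chords Δ_i = (y_(i+1) - y_i)/h_i = -5/3, -1.
  3·M_0 + 10·M_1 + 2·M_2 = 6(Δ_1 - Δ_0) = 4
Natural end conditions: M_0 = M_2 = 0.
Solving: M_0 = 0, M_1 = 2/5, M_2 = 0.
On [0, 3], p(x) = 4 - 28/15·x + 0·x² + 1/45·x³.
With x = 1: p(1) = 97/45.

2.1556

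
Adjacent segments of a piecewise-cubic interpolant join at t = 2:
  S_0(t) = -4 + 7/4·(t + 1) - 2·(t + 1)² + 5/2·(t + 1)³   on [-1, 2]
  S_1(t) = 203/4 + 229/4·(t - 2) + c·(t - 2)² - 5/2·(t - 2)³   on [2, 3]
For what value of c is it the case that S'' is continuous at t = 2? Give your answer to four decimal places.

20.5000

S_0''(t) = -4 + 15·(t + 1), so S_0''(2) = 41. On the right, S_1''(2) = 2c, so c = 41/2.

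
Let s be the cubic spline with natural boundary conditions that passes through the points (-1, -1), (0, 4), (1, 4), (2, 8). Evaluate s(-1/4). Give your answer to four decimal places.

Let m_i = s''(x_i). Step sizes h_i = 1, 1, 1; slopes of the chords Δ_i = (y_(i+1) - y_i)/h_i = 5, 0, 4.
  1·m_0 + 4·m_1 + 1·m_2 = 6(Δ_1 - Δ_0) = -30
  1·m_1 + 4·m_2 + 1·m_3 = 6(Δ_2 - Δ_1) = 24
Natural end conditions: m_0 = m_3 = 0.
Solving the tridiagonal system: m_0 = 0, m_1 = -48/5, m_2 = 42/5, m_3 = 0.
On [-1, 0], s(x) = -1 + 33/5·(x + 1) + 0·(x + 1)² - 8/5·(x + 1)³.
With (x + 1) = 3/4: s(-1/4) = 131/40.

3.2750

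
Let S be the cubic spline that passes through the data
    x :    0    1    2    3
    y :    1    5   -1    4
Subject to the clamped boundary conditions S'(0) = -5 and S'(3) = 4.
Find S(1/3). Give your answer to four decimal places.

With M_i denoting the second derivative at x_i, h_i = 1, 1, 1, and Δ_i = (y_(i+1) − y_i)/h_i = 4, -6, 5:
  1·M_0 + 4·M_1 + 1·M_2 = 6(Δ_1 - Δ_0) = -60
  1·M_1 + 4·M_2 + 1·M_3 = 6(Δ_2 - Δ_1) = 66
Clamped end conditions give two more equations: 2h_0·M_0 + h_0·M_1 = 6(Δ_0 - S'(0)) = 54 and h_2·M_2 + 2h_2·M_3 = 6(S'(3) - Δ_2) = -6.
Forward elimination and back-substitution give M_0 = 218/5, M_1 = -166/5, M_2 = 146/5, M_3 = -88/5.
On [0, 1], S(x) = 1 - 5·x + 109/5·x² - 64/5·x³.
With x = 1/3: S(1/3) = 173/135.

1.2815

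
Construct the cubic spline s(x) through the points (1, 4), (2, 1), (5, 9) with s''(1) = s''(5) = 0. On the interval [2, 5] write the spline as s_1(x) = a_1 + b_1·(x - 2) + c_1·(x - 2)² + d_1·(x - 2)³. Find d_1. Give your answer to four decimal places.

-0.2361

Put σ_i = s'' at the i-th knot. Here h = (1, 3) and Δ = (-3, 8/3), so the interior equations h_(i-1)·σ_(i-1) + 2(h_(i-1)+h_i)·σ_i + h_i·σ_(i+1) = 6(Δ_i − Δ_(i-1)) read
  1·σ_0 + 8·σ_1 + 3·σ_2 = 6(Δ_1 - Δ_0) = 34
Natural end conditions: σ_0 = σ_2 = 0.
Hence σ_0 = 0, σ_1 = 17/4, σ_2 = 0.
On [2, 5], with s_1(x) = a_1 + b_1·(x - 2) + c_1·(x - 2)² + d_1·(x - 2)³: c_1 = σ_1/2 = 17/8, d_1 = (σ_2 - σ_1)/(6h_1) = -17/72, b_1 = Δ_1 - h_1(2σ_1 + σ_2)/6 = -19/12.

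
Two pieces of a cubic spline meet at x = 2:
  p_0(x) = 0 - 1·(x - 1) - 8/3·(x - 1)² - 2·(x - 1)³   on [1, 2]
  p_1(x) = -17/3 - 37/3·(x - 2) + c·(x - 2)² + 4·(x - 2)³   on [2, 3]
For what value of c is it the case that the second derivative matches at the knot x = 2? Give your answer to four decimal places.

p_0''(x) = -16/3 - 12·(x - 1), so p_0''(2) = -52/3. On the right, p_1''(2) = 2c, so c = -26/3.

-8.6667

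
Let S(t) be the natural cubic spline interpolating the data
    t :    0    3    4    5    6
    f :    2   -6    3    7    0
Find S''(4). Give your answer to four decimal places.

-6.1379

Put m_i = S'' at the i-th knot. Here h = (3, 1, 1, 1) and Δ = (-8/3, 9, 4, -7), so the interior equations h_(i-1)·m_(i-1) + 2(h_(i-1)+h_i)·m_i + h_i·m_(i+1) = 6(Δ_i − Δ_(i-1)) read
  3·m_0 + 8·m_1 + 1·m_2 = 6(Δ_1 - Δ_0) = 70
  1·m_1 + 4·m_2 + 1·m_3 = 6(Δ_2 - Δ_1) = -30
  1·m_2 + 4·m_3 + 1·m_4 = 6(Δ_3 - Δ_2) = -66
Natural end conditions: m_0 = m_4 = 0.
Solving: m_0 = 0, m_1 = 276/29, m_2 = -178/29, m_3 = -434/29, m_4 = 0.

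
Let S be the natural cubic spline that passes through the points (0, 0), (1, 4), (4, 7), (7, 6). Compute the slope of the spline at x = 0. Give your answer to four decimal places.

4.3678

With M_i denoting the second derivative at x_i, h_i = 1, 3, 3, and Δ_i = (y_(i+1) − y_i)/h_i = 4, 1, -1/3:
  1·M_0 + 8·M_1 + 3·M_2 = 6(Δ_1 - Δ_0) = -18
  3·M_1 + 12·M_2 + 3·M_3 = 6(Δ_2 - Δ_1) = -8
Natural end conditions: M_0 = M_3 = 0.
Solving the tridiagonal system: M_0 = 0, M_1 = -64/29, M_2 = -10/87, M_3 = 0.
On [0, 1], S'(x) = b_0 + 2c_0·x + 3d_0·x² with b_0 = Δ_0 - h_0(2M_0 + M_1)/6 = 380/87, c_0 = M_0/2 = 0, d_0 = (M_1 - M_0)/(6h_0) = -32/87. So S'(0) = 380/87.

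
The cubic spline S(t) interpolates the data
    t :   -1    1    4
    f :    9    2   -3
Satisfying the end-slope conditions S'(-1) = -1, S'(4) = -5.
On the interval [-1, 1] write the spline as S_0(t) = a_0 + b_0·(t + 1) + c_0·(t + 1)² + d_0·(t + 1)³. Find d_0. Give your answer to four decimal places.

Let σ_i = S''(x_i). Step sizes h_i = 2, 3; slopes of the chords Δ_i = (y_(i+1) - y_i)/h_i = -7/2, -5/3.
  2·σ_0 + 10·σ_1 + 3·σ_2 = 6(Δ_1 - Δ_0) = 11
Clamped end conditions give two more equations: 2h_0·σ_0 + h_0·σ_1 = 6(Δ_0 - S'(-1)) = -15 and h_1·σ_1 + 2h_1·σ_2 = 6(S'(4) - Δ_1) = -20.
Solving: σ_0 = -113/20, σ_1 = 19/5, σ_2 = -157/30.
On [-1, 1], with S_0(t) = a_0 + b_0·(t + 1) + c_0·(t + 1)² + d_0·(t + 1)³: c_0 = σ_0/2 = -113/40, d_0 = (σ_1 - σ_0)/(6h_0) = 63/80, b_0 = Δ_0 - h_0(2σ_0 + σ_1)/6 = -1.

0.7875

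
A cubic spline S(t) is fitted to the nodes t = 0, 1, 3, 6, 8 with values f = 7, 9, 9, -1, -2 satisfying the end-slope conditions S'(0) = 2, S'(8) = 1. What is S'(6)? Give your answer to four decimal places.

-2.3434

Let m_i = S''(x_i). Step sizes h_i = 1, 2, 3, 2; slopes of the chords Δ_i = (y_(i+1) - y_i)/h_i = 2, 0, -10/3, -1/2.
  1·m_0 + 6·m_1 + 2·m_2 = 6(Δ_1 - Δ_0) = -12
  2·m_1 + 10·m_2 + 3·m_3 = 6(Δ_2 - Δ_1) = -20
  3·m_2 + 10·m_3 + 2·m_4 = 6(Δ_3 - Δ_2) = 17
Clamped end conditions give two more equations: 2h_0·m_0 + h_0·m_1 = 6(Δ_0 - S'(0)) = 0 and h_3·m_3 + 2h_3·m_4 = 6(S'(8) - Δ_3) = 9.
Hence m_0 = 179/273, m_1 = -358/273, m_2 = -1307/546, m_3 = 199/91, m_4 = 421/364.
On [6, 8], S'(t) = b_3 + 2c_3·(t - 6) + 3d_3·(t - 6)² with b_3 = Δ_3 - h_3(2m_3 + m_4)/6 = -853/364, c_3 = m_3/2 = 199/182, d_3 = (m_4 - m_3)/(6h_3) = -125/1456. So S'(6) = -853/364.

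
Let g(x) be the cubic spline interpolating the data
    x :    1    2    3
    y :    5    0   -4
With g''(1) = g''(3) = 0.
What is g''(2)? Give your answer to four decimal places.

Write M_i for g''(x_i). With h_i = 1, 1 and divided differences Δ_i = -5, -4, the continuity of g' gives the tridiagonal system
  1·M_0 + 4·M_1 + 1·M_2 = 6(Δ_1 - Δ_0) = 6
Natural end conditions: M_0 = M_2 = 0.
Solving: M_0 = 0, M_1 = 3/2, M_2 = 0.

1.5000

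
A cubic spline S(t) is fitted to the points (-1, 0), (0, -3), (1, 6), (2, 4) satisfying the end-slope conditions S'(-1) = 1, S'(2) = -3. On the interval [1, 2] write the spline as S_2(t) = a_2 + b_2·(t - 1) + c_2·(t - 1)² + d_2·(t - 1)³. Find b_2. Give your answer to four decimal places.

Put M_i = S'' at the i-th knot. Here h = (1, 1, 1) and Δ = (-3, 9, -2), so the interior equations h_(i-1)·M_(i-1) + 2(h_(i-1)+h_i)·M_i + h_i·M_(i+1) = 6(Δ_i − Δ_(i-1)) read
  1·M_0 + 4·M_1 + 1·M_2 = 6(Δ_1 - Δ_0) = 72
  1·M_1 + 4·M_2 + 1·M_3 = 6(Δ_2 - Δ_1) = -66
Clamped end conditions give two more equations: 2h_0·M_0 + h_0·M_1 = 6(Δ_0 - S'(-1)) = -24 and h_2·M_2 + 2h_2·M_3 = 6(S'(2) - Δ_2) = -6.
Hence M_0 = -418/15, M_1 = 476/15, M_2 = -406/15, M_3 = 158/15.
On [1, 2], with S_2(t) = a_2 + b_2·(t - 1) + c_2·(t - 1)² + d_2·(t - 1)³: c_2 = M_2/2 = -203/15, d_2 = (M_3 - M_2)/(6h_2) = 94/15, b_2 = Δ_2 - h_2(2M_2 + M_3)/6 = 79/15.

5.2667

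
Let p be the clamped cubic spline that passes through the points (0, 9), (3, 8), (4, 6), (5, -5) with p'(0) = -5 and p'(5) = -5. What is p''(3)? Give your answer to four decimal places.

-0.5517

Put M_i = p'' at the i-th knot. Here h = (3, 1, 1) and Δ = (-1/3, -2, -11), so the interior equations h_(i-1)·M_(i-1) + 2(h_(i-1)+h_i)·M_i + h_i·M_(i+1) = 6(Δ_i − Δ_(i-1)) read
  3·M_0 + 8·M_1 + 1·M_2 = 6(Δ_1 - Δ_0) = -10
  1·M_1 + 4·M_2 + 1·M_3 = 6(Δ_2 - Δ_1) = -54
Clamped end conditions give two more equations: 2h_0·M_0 + h_0·M_1 = 6(Δ_0 - p'(0)) = 28 and h_2·M_2 + 2h_2·M_3 = 6(p'(5) - Δ_2) = 36.
Hence M_0 = 430/87, M_1 = -16/29, M_2 = -592/29, M_3 = 818/29.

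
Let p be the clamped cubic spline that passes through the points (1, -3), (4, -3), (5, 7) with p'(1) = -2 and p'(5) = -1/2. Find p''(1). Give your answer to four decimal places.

Put m_i = p'' at the i-th knot. Here h = (3, 1) and Δ = (0, 10), so the interior equations h_(i-1)·m_(i-1) + 2(h_(i-1)+h_i)·m_i + h_i·m_(i+1) = 6(Δ_i − Δ_(i-1)) read
  3·m_0 + 8·m_1 + 1·m_2 = 6(Δ_1 - Δ_0) = 60
Clamped end conditions give two more equations: 2h_0·m_0 + h_0·m_1 = 6(Δ_0 - p'(1)) = 12 and h_1·m_1 + 2h_1·m_2 = 6(p'(5) - Δ_1) = -63.
Solving the tridiagonal system: m_0 = -41/8, m_1 = 57/4, m_2 = -309/8.

-5.1250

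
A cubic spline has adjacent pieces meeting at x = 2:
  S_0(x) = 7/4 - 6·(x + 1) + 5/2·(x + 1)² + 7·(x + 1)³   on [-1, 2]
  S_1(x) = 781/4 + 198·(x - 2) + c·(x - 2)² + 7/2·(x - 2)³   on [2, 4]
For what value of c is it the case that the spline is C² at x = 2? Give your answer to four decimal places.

65.5000

S_0''(x) = 5 + 42·(x + 1), so S_0''(2) = 131. On the right, S_1''(2) = 2c, so c = 131/2.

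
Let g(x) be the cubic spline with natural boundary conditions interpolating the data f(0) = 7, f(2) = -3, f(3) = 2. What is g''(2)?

10

Let M_i = g''(x_i). Step sizes h_i = 2, 1; slopes of the chords Δ_i = (y_(i+1) - y_i)/h_i = -5, 5.
  2·M_0 + 6·M_1 + 1·M_2 = 6(Δ_1 - Δ_0) = 60
Natural end conditions: M_0 = M_2 = 0.
Hence M_0 = 0, M_1 = 10, M_2 = 0.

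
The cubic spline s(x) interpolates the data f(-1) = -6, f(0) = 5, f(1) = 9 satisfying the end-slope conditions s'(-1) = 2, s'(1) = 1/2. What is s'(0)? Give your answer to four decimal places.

With σ_i denoting the second derivative at x_i, h_i = 1, 1, and Δ_i = (y_(i+1) − y_i)/h_i = 11, 4:
  1·σ_0 + 4·σ_1 + 1·σ_2 = 6(Δ_1 - Δ_0) = -42
Clamped end conditions give two more equations: 2h_0·σ_0 + h_0·σ_1 = 6(Δ_0 - s'(-1)) = 54 and h_1·σ_1 + 2h_1·σ_2 = 6(s'(1) - Δ_1) = -21.
Solving: σ_0 = 147/4, σ_1 = -39/2, σ_2 = -3/4.
On [0, 1], s'(x) = b_1 + 2c_1·x + 3d_1·x² with b_1 = Δ_1 - h_1(2σ_1 + σ_2)/6 = 85/8, c_1 = σ_1/2 = -39/4, d_1 = (σ_2 - σ_1)/(6h_1) = 25/8. So s'(0) = 85/8.

10.6250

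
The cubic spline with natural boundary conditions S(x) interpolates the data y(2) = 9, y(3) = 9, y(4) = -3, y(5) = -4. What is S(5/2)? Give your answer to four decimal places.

Put M_i = S'' at the i-th knot. Here h = (1, 1, 1) and Δ = (0, -12, -1), so the interior equations h_(i-1)·M_(i-1) + 2(h_(i-1)+h_i)·M_i + h_i·M_(i+1) = 6(Δ_i − Δ_(i-1)) read
  1·M_0 + 4·M_1 + 1·M_2 = 6(Δ_1 - Δ_0) = -72
  1·M_1 + 4·M_2 + 1·M_3 = 6(Δ_2 - Δ_1) = 66
Natural end conditions: M_0 = M_3 = 0.
Hence M_0 = 0, M_1 = -118/5, M_2 = 112/5, M_3 = 0.
On [2, 3], S(x) = 9 + 59/15·(x - 2) + 0·(x - 2)² - 59/15·(x - 2)³.
With (x - 2) = 1/2: S(5/2) = 419/40.

10.4750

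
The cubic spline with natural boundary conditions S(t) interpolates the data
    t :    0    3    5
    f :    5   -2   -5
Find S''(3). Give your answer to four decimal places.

0.5000

Write M_i for S''(x_i). With h_i = 3, 2 and divided differences Δ_i = -7/3, -3/2, the continuity of S' gives the tridiagonal system
  3·M_0 + 10·M_1 + 2·M_2 = 6(Δ_1 - Δ_0) = 5
Natural end conditions: M_0 = M_2 = 0.
Hence M_0 = 0, M_1 = 1/2, M_2 = 0.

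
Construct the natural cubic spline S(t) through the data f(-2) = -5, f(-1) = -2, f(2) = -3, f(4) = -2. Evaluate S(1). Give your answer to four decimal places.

Put σ_i = S'' at the i-th knot. Here h = (1, 3, 2) and Δ = (3, -1/3, 1/2), so the interior equations h_(i-1)·σ_(i-1) + 2(h_(i-1)+h_i)·σ_i + h_i·σ_(i+1) = 6(Δ_i − Δ_(i-1)) read
  1·σ_0 + 8·σ_1 + 3·σ_2 = 6(Δ_1 - Δ_0) = -20
  3·σ_1 + 10·σ_2 + 2·σ_3 = 6(Δ_2 - Δ_1) = 5
Natural end conditions: σ_0 = σ_3 = 0.
Solving: σ_0 = 0, σ_1 = -215/71, σ_2 = 100/71, σ_3 = 0.
On [-1, 2], S(t) = -2 + 424/213·(t + 1) - 215/142·(t + 1)² + 35/142·(t + 1)³.
With (t + 1) = 2: S(1) = -448/213.

-2.1033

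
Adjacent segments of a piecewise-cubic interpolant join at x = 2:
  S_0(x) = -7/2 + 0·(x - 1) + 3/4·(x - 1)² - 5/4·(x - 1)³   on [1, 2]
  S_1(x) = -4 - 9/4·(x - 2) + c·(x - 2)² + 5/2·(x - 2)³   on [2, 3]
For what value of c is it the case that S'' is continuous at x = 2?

-3

S_0''(x) = 3/2 - 15/2·(x - 1), so S_0''(2) = -6. On the right, S_1''(2) = 2c, so c = -3.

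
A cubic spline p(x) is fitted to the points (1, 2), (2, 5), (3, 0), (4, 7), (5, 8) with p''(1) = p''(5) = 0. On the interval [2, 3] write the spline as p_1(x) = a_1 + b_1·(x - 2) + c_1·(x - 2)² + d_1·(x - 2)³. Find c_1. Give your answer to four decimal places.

-9.3214

Let M_i = p''(x_i). Step sizes h_i = 1, 1, 1, 1; slopes of the chords Δ_i = (y_(i+1) - y_i)/h_i = 3, -5, 7, 1.
  1·M_0 + 4·M_1 + 1·M_2 = 6(Δ_1 - Δ_0) = -48
  1·M_1 + 4·M_2 + 1·M_3 = 6(Δ_2 - Δ_1) = 72
  1·M_2 + 4·M_3 + 1·M_4 = 6(Δ_3 - Δ_2) = -36
Natural end conditions: M_0 = M_4 = 0.
Solving: M_0 = 0, M_1 = -261/14, M_2 = 186/7, M_3 = -219/14, M_4 = 0.
On [2, 3], with p_1(x) = a_1 + b_1·(x - 2) + c_1·(x - 2)² + d_1·(x - 2)³: c_1 = M_1/2 = -261/28, d_1 = (M_2 - M_1)/(6h_1) = 211/28, b_1 = Δ_1 - h_1(2M_1 + M_2)/6 = -45/14.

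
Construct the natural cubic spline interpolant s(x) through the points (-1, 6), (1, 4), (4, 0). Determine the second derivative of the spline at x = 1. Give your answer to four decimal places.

-0.2000

Put σ_i = s'' at the i-th knot. Here h = (2, 3) and Δ = (-1, -4/3), so the interior equations h_(i-1)·σ_(i-1) + 2(h_(i-1)+h_i)·σ_i + h_i·σ_(i+1) = 6(Δ_i − Δ_(i-1)) read
  2·σ_0 + 10·σ_1 + 3·σ_2 = 6(Δ_1 - Δ_0) = -2
Natural end conditions: σ_0 = σ_2 = 0.
Solving: σ_0 = 0, σ_1 = -1/5, σ_2 = 0.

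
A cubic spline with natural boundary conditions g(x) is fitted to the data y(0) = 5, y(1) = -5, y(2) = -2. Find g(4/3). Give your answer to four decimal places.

-5.2037

With σ_i denoting the second derivative at x_i, h_i = 1, 1, and Δ_i = (y_(i+1) − y_i)/h_i = -10, 3:
  1·σ_0 + 4·σ_1 + 1·σ_2 = 6(Δ_1 - Δ_0) = 78
Natural end conditions: σ_0 = σ_2 = 0.
Solving: σ_0 = 0, σ_1 = 39/2, σ_2 = 0.
On [1, 2], g(x) = -5 - 7/2·(x - 1) + 39/4·(x - 1)² - 13/4·(x - 1)³.
With (x - 1) = 1/3: g(4/3) = -281/54.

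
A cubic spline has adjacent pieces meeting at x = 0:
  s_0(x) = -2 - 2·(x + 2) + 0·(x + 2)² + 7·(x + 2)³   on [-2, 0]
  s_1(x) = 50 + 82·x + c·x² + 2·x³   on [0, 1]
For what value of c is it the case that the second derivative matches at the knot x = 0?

42

s_0''(x) = 0 + 42·(x + 2), so s_0''(0) = 84. On the right, s_1''(0) = 2c, so c = 42.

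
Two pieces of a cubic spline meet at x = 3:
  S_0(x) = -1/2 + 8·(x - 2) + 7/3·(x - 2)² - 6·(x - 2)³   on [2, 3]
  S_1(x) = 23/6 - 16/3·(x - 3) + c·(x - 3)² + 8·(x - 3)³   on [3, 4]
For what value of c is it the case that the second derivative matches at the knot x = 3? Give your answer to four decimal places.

-15.6667

S_0''(x) = 14/3 - 36·(x - 2), so S_0''(3) = -94/3. On the right, S_1''(3) = 2c, so c = -47/3.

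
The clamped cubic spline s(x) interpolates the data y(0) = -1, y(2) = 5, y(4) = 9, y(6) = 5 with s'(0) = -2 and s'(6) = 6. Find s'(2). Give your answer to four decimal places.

With m_i denoting the second derivative at x_i, h_i = 2, 2, 2, and Δ_i = (y_(i+1) − y_i)/h_i = 3, 2, -2:
  2·m_0 + 8·m_1 + 2·m_2 = 6(Δ_1 - Δ_0) = -6
  2·m_1 + 8·m_2 + 2·m_3 = 6(Δ_2 - Δ_1) = -24
Clamped end conditions give two more equations: 2h_0·m_0 + h_0·m_1 = 6(Δ_0 - s'(0)) = 30 and h_2·m_2 + 2h_2·m_3 = 6(s'(6) - Δ_2) = 48.
Solving: m_0 = 121/15, m_1 = -17/15, m_2 = -98/15, m_3 = 229/15.
On [2, 4], s'(x) = b_1 + 2c_1·(x - 2) + 3d_1·(x - 2)² with b_1 = Δ_1 - h_1(2m_1 + m_2)/6 = 74/15, c_1 = m_1/2 = -17/30, d_1 = (m_2 - m_1)/(6h_1) = -9/20. So s'(2) = 74/15.

4.9333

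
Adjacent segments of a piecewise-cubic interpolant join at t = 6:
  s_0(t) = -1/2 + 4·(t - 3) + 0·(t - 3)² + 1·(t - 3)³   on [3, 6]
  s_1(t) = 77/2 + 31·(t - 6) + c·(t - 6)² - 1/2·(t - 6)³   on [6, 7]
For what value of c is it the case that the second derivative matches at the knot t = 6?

9

s_0''(t) = 0 + 6·(t - 3), so s_0''(6) = 18. On the right, s_1''(6) = 2c, so c = 9.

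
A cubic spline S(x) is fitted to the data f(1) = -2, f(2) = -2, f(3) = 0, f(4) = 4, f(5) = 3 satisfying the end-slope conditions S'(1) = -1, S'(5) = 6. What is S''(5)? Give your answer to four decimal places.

29.2857

Let M_i = S''(x_i). Step sizes h_i = 1, 1, 1, 1; slopes of the chords Δ_i = (y_(i+1) - y_i)/h_i = 0, 2, 4, -1.
  1·M_0 + 4·M_1 + 1·M_2 = 6(Δ_1 - Δ_0) = 12
  1·M_1 + 4·M_2 + 1·M_3 = 6(Δ_2 - Δ_1) = 12
  1·M_2 + 4·M_3 + 1·M_4 = 6(Δ_3 - Δ_2) = -30
Clamped end conditions give two more equations: 2h_0·M_0 + h_0·M_1 = 6(Δ_0 - S'(1)) = 6 and h_3·M_3 + 2h_3·M_4 = 6(S'(5) - Δ_3) = 42.
Solving: M_0 = 19/7, M_1 = 4/7, M_2 = 7, M_3 = -116/7, M_4 = 205/7.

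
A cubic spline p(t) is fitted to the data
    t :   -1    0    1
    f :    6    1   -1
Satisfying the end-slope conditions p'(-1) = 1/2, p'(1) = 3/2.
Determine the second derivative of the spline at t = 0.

8

Put M_i = p'' at the i-th knot. Here h = (1, 1) and Δ = (-5, -2), so the interior equations h_(i-1)·M_(i-1) + 2(h_(i-1)+h_i)·M_i + h_i·M_(i+1) = 6(Δ_i − Δ_(i-1)) read
  1·M_0 + 4·M_1 + 1·M_2 = 6(Δ_1 - Δ_0) = 18
Clamped end conditions give two more equations: 2h_0·M_0 + h_0·M_1 = 6(Δ_0 - p'(-1)) = -33 and h_1·M_1 + 2h_1·M_2 = 6(p'(1) - Δ_1) = 21.
Forward elimination and back-substitution give M_0 = -41/2, M_1 = 8, M_2 = 13/2.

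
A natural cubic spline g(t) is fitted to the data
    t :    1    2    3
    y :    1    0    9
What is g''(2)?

15

Put M_i = g'' at the i-th knot. Here h = (1, 1) and Δ = (-1, 9), so the interior equations h_(i-1)·M_(i-1) + 2(h_(i-1)+h_i)·M_i + h_i·M_(i+1) = 6(Δ_i − Δ_(i-1)) read
  1·M_0 + 4·M_1 + 1·M_2 = 6(Δ_1 - Δ_0) = 60
Natural end conditions: M_0 = M_2 = 0.
Hence M_0 = 0, M_1 = 15, M_2 = 0.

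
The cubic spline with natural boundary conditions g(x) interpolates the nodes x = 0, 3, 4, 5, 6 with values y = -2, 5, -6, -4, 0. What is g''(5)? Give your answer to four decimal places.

-2.8621

With M_i denoting the second derivative at x_i, h_i = 3, 1, 1, 1, and Δ_i = (y_(i+1) − y_i)/h_i = 7/3, -11, 2, 4:
  3·M_0 + 8·M_1 + 1·M_2 = 6(Δ_1 - Δ_0) = -80
  1·M_1 + 4·M_2 + 1·M_3 = 6(Δ_2 - Δ_1) = 78
  1·M_2 + 4·M_3 + 1·M_4 = 6(Δ_3 - Δ_2) = 12
Natural end conditions: M_0 = M_4 = 0.
Forward elimination and back-substitution give M_0 = 0, M_1 = -375/29, M_2 = 680/29, M_3 = -83/29, M_4 = 0.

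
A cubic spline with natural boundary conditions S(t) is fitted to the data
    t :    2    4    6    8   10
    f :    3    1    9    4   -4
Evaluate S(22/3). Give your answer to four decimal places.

Put M_i = S'' at the i-th knot. Here h = (2, 2, 2, 2) and Δ = (-1, 4, -5/2, -4), so the interior equations h_(i-1)·M_(i-1) + 2(h_(i-1)+h_i)·M_i + h_i·M_(i+1) = 6(Δ_i − Δ_(i-1)) read
  2·M_0 + 8·M_1 + 2·M_2 = 6(Δ_1 - Δ_0) = 30
  2·M_1 + 8·M_2 + 2·M_3 = 6(Δ_2 - Δ_1) = -39
  2·M_2 + 8·M_3 + 2·M_4 = 6(Δ_3 - Δ_2) = -9
Natural end conditions: M_0 = M_4 = 0.
Hence M_0 = 0, M_1 = 597/112, M_2 = -177/28, M_3 = 51/112, M_4 = 0.
On [6, 8], S(t) = 9 + 25/16·(t - 6) - 177/56·(t - 6)² + 253/448·(t - 6)³.
With (t - 6) = 4/3: S(22/3) = 5143/756.

6.8029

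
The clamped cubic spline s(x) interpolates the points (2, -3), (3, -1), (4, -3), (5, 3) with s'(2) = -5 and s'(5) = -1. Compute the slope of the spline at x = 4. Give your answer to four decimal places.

3.1333

Let M_i = s''(x_i). Step sizes h_i = 1, 1, 1; slopes of the chords Δ_i = (y_(i+1) - y_i)/h_i = 2, -2, 6.
  1·M_0 + 4·M_1 + 1·M_2 = 6(Δ_1 - Δ_0) = -24
  1·M_1 + 4·M_2 + 1·M_3 = 6(Δ_2 - Δ_1) = 48
Clamped end conditions give two more equations: 2h_0·M_0 + h_0·M_1 = 6(Δ_0 - s'(2)) = 42 and h_2·M_2 + 2h_2·M_3 = 6(s'(5) - Δ_2) = -42.
Forward elimination and back-substitution give M_0 = 466/15, M_1 = -302/15, M_2 = 382/15, M_3 = -506/15.
On [4, 5], s'(x) = b_2 + 2c_2·(x - 4) + 3d_2·(x - 4)² with b_2 = Δ_2 - h_2(2M_2 + M_3)/6 = 47/15, c_2 = M_2/2 = 191/15, d_2 = (M_3 - M_2)/(6h_2) = -148/15. So s'(4) = 47/15.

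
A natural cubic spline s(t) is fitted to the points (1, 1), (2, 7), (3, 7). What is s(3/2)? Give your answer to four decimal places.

4.5625

Write σ_i for s''(x_i). With h_i = 1, 1 and divided differences Δ_i = 6, 0, the continuity of s' gives the tridiagonal system
  1·σ_0 + 4·σ_1 + 1·σ_2 = 6(Δ_1 - Δ_0) = -36
Natural end conditions: σ_0 = σ_2 = 0.
Forward elimination and back-substitution give σ_0 = 0, σ_1 = -9, σ_2 = 0.
On [1, 2], s(t) = 1 + 15/2·(t - 1) + 0·(t - 1)² - 3/2·(t - 1)³.
With (t - 1) = 1/2: s(3/2) = 73/16.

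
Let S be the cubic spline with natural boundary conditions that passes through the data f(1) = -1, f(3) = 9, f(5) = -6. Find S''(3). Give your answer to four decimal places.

-9.3750

With M_i denoting the second derivative at x_i, h_i = 2, 2, and Δ_i = (y_(i+1) − y_i)/h_i = 5, -15/2:
  2·M_0 + 8·M_1 + 2·M_2 = 6(Δ_1 - Δ_0) = -75
Natural end conditions: M_0 = M_2 = 0.
Solving the tridiagonal system: M_0 = 0, M_1 = -75/8, M_2 = 0.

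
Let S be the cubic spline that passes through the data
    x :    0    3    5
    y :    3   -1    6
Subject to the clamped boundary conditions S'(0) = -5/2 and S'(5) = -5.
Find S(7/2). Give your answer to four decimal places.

Let M_i = S''(x_i). Step sizes h_i = 3, 2; slopes of the chords Δ_i = (y_(i+1) - y_i)/h_i = -4/3, 7/2.
  3·M_0 + 10·M_1 + 2·M_2 = 6(Δ_1 - Δ_0) = 29
Clamped end conditions give two more equations: 2h_0·M_0 + h_0·M_1 = 6(Δ_0 - S'(0)) = 7 and h_1·M_1 + 2h_1·M_2 = 6(S'(5) - Δ_1) = -51.
Solving: M_0 = -67/30, M_1 = 34/5, M_2 = -323/20.
On [3, 5], S(x) = -1 + 87/20·(x - 3) + 17/5·(x - 3)² - 153/80·(x - 3)³.
With (x - 3) = 1/2: S(7/2) = 1143/640.

1.7859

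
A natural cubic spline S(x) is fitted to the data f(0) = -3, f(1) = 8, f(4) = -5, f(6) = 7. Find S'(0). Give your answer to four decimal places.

Put M_i = S'' at the i-th knot. Here h = (1, 3, 2) and Δ = (11, -13/3, 6), so the interior equations h_(i-1)·M_(i-1) + 2(h_(i-1)+h_i)·M_i + h_i·M_(i+1) = 6(Δ_i − Δ_(i-1)) read
  1·M_0 + 8·M_1 + 3·M_2 = 6(Δ_1 - Δ_0) = -92
  3·M_1 + 10·M_2 + 2·M_3 = 6(Δ_2 - Δ_1) = 62
Natural end conditions: M_0 = M_3 = 0.
Hence M_0 = 0, M_1 = -1106/71, M_2 = 772/71, M_3 = 0.
On [0, 1], S'(x) = b_0 + 2c_0·x + 3d_0·x² with b_0 = Δ_0 - h_0(2M_0 + M_1)/6 = 2896/213, c_0 = M_0/2 = 0, d_0 = (M_1 - M_0)/(6h_0) = -553/213. So S'(0) = 2896/213.

13.5962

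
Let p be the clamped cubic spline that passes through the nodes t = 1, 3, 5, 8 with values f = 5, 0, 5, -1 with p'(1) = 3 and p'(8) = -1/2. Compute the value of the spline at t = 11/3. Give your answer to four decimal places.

With M_i denoting the second derivative at x_i, h_i = 2, 2, 3, and Δ_i = (y_(i+1) − y_i)/h_i = -5/2, 5/2, -2:
  2·M_0 + 8·M_1 + 2·M_2 = 6(Δ_1 - Δ_0) = 30
  2·M_1 + 10·M_2 + 3·M_3 = 6(Δ_2 - Δ_1) = -27
Clamped end conditions give two more equations: 2h_0·M_0 + h_0·M_1 = 6(Δ_0 - p'(1)) = -33 and h_2·M_2 + 2h_2·M_3 = 6(p'(8) - Δ_2) = 9.
Solving: M_0 = -458/37, M_1 = 611/74, M_2 = -209/37, M_3 = 160/37.
On [3, 5], p(t) = 0 - 83/74·(t - 3) + 611/148·(t - 3)² - 343/296·(t - 3)³.
With (t - 3) = 2/3: p(11/3) = 743/999.

0.7437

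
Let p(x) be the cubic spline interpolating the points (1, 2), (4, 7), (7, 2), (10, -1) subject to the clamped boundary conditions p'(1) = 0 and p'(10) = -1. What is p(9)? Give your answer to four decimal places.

Write m_i for p''(x_i). With h_i = 3, 3, 3 and divided differences Δ_i = 5/3, -5/3, -1, the continuity of p' gives the tridiagonal system
  3·m_0 + 12·m_1 + 3·m_2 = 6(Δ_1 - Δ_0) = -20
  3·m_1 + 12·m_2 + 3·m_3 = 6(Δ_2 - Δ_1) = 4
Clamped end conditions give two more equations: 2h_0·m_0 + h_0·m_1 = 6(Δ_0 - p'(1)) = 10 and h_2·m_2 + 2h_2·m_3 = 6(p'(10) - Δ_2) = 0.
Forward elimination and back-substitution give m_0 = 136/45, m_1 = -122/45, m_2 = 52/45, m_3 = -26/45.
On [7, 10], p(x) = 2 - 28/15·(x - 7) + 26/45·(x - 7)² - 13/135·(x - 7)³.
With (x - 7) = 2: p(9) = -26/135.

-0.1926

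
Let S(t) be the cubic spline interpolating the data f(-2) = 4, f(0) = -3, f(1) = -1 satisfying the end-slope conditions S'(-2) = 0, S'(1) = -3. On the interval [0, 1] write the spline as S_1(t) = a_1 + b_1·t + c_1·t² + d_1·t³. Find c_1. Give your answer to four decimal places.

6.5000

With m_i denoting the second derivative at x_i, h_i = 2, 1, and Δ_i = (y_(i+1) − y_i)/h_i = -7/2, 2:
  2·m_0 + 6·m_1 + 1·m_2 = 6(Δ_1 - Δ_0) = 33
Clamped end conditions give two more equations: 2h_0·m_0 + h_0·m_1 = 6(Δ_0 - S'(-2)) = -21 and h_1·m_1 + 2h_1·m_2 = 6(S'(1) - Δ_1) = -30.
Hence m_0 = -47/4, m_1 = 13, m_2 = -43/2.
On [0, 1], with S_1(t) = a_1 + b_1·t + c_1·t² + d_1·t³: c_1 = m_1/2 = 13/2, d_1 = (m_2 - m_1)/(6h_1) = -23/4, b_1 = Δ_1 - h_1(2m_1 + m_2)/6 = 5/4.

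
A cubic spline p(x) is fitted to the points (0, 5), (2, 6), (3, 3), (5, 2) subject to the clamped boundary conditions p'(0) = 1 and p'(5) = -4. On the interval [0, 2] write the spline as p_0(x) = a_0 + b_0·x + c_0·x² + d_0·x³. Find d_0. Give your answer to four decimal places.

Let M_i = p''(x_i). Step sizes h_i = 2, 1, 2; slopes of the chords Δ_i = (y_(i+1) - y_i)/h_i = 1/2, -3, -1/2.
  2·M_0 + 6·M_1 + 1·M_2 = 6(Δ_1 - Δ_0) = -21
  1·M_1 + 6·M_2 + 2·M_3 = 6(Δ_2 - Δ_1) = 15
Clamped end conditions give two more equations: 2h_0·M_0 + h_0·M_1 = 6(Δ_0 - p'(0)) = -3 and h_2·M_2 + 2h_2·M_3 = 6(p'(5) - Δ_2) = -21.
Solving: M_0 = 29/16, M_1 = -41/8, M_2 = 49/8, M_3 = -133/16.
On [0, 2], with p_0(x) = a_0 + b_0·x + c_0·x² + d_0·x³: c_0 = M_0/2 = 29/32, d_0 = (M_1 - M_0)/(6h_0) = -37/64, b_0 = Δ_0 - h_0(2M_0 + M_1)/6 = 1.

-0.5781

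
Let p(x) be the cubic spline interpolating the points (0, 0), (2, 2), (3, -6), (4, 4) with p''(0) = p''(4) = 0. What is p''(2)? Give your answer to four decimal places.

Write m_i for p''(x_i). With h_i = 2, 1, 1 and divided differences Δ_i = 1, -8, 10, the continuity of p' gives the tridiagonal system
  2·m_0 + 6·m_1 + 1·m_2 = 6(Δ_1 - Δ_0) = -54
  1·m_1 + 4·m_2 + 1·m_3 = 6(Δ_2 - Δ_1) = 108
Natural end conditions: m_0 = m_3 = 0.
Solving: m_0 = 0, m_1 = -324/23, m_2 = 702/23, m_3 = 0.

-14.0870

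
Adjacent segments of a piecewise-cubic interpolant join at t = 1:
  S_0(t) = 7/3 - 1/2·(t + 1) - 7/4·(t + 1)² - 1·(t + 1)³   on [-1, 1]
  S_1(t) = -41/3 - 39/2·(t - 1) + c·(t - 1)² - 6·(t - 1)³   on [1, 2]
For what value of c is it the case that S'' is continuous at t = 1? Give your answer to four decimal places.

-7.7500

S_0''(t) = -7/2 - 6·(t + 1), so S_0''(1) = -31/2. On the right, S_1''(1) = 2c, so c = -31/4.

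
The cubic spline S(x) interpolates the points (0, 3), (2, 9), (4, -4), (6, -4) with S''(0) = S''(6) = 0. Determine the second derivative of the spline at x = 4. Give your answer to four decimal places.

With σ_i denoting the second derivative at x_i, h_i = 2, 2, 2, and Δ_i = (y_(i+1) − y_i)/h_i = 3, -13/2, 0:
  2·σ_0 + 8·σ_1 + 2·σ_2 = 6(Δ_1 - Δ_0) = -57
  2·σ_1 + 8·σ_2 + 2·σ_3 = 6(Δ_2 - Δ_1) = 39
Natural end conditions: σ_0 = σ_3 = 0.
Hence σ_0 = 0, σ_1 = -89/10, σ_2 = 71/10, σ_3 = 0.

7.1000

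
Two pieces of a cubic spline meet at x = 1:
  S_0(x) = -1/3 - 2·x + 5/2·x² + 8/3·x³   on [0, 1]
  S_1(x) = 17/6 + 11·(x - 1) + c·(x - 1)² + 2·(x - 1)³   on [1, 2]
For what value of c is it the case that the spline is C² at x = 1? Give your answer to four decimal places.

S_0''(x) = 5 + 16·x, so S_0''(1) = 21. On the right, S_1''(1) = 2c, so c = 21/2.

10.5000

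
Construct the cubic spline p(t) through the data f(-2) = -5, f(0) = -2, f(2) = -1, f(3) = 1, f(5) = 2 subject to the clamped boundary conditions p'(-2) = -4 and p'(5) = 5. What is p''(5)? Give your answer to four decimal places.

With M_i denoting the second derivative at x_i, h_i = 2, 2, 1, 2, and Δ_i = (y_(i+1) − y_i)/h_i = 3/2, 1/2, 2, 1/2:
  2·M_0 + 8·M_1 + 2·M_2 = 6(Δ_1 - Δ_0) = -6
  2·M_1 + 6·M_2 + 1·M_3 = 6(Δ_2 - Δ_1) = 9
  1·M_2 + 6·M_3 + 2·M_4 = 6(Δ_3 - Δ_2) = -9
Clamped end conditions give two more equations: 2h_0·M_0 + h_0·M_1 = 6(Δ_0 - p'(-2)) = 33 and h_3·M_3 + 2h_3·M_4 = 6(p'(5) - Δ_3) = 27.
Hence M_0 = 1269/122, M_1 = -525/122, M_2 = 465/122, M_3 = -321/61, M_4 = 2289/244.

9.3811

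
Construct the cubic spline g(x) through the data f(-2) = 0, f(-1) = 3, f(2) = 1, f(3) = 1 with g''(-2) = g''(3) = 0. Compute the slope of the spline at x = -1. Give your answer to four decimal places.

Let M_i = g''(x_i). Step sizes h_i = 1, 3, 1; slopes of the chords Δ_i = (y_(i+1) - y_i)/h_i = 3, -2/3, 0.
  1·M_0 + 8·M_1 + 3·M_2 = 6(Δ_1 - Δ_0) = -22
  3·M_1 + 8·M_2 + 1·M_3 = 6(Δ_2 - Δ_1) = 4
Natural end conditions: M_0 = M_3 = 0.
Solving: M_0 = 0, M_1 = -188/55, M_2 = 98/55, M_3 = 0.
On [-1, 2], g'(x) = b_1 + 2c_1·(x + 1) + 3d_1·(x + 1)² with b_1 = Δ_1 - h_1(2M_1 + M_2)/6 = 307/165, c_1 = M_1/2 = -94/55, d_1 = (M_2 - M_1)/(6h_1) = 13/45. So g'(-1) = 307/165.

1.8606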